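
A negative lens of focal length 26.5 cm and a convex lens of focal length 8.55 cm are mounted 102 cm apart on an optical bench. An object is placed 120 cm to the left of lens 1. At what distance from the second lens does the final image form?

Lens 1 is diverging, so f₁ = −26.5 cm.
Lens 1: 1/d_i1 = 1/f₁ − 1/d_o1 = 1/(-26.5) − 1/(120) = -0.04607, so d_i1 = -21.71 cm.
The intermediate image is 21.71 cm to the left of lens 1 (virtual), which is 102 − (-21.71) = 123.7 cm to the left of lens 2, so d_o2 = +123.7 cm.
Lens 2: 1/d_i2 = 1/f₂ − 1/d_o2 = 1/(8.55) − 1/(123.7) = 0.1089, so d_i2 = 9.18 cm.
The final image is real, 9.18 cm to the right of lens 2 (overall magnification ≈ -0.013).

9.18 cm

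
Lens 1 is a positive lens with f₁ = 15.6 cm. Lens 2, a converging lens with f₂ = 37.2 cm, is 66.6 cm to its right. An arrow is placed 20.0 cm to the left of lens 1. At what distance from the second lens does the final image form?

3.86 cm

Lens 1: 1/d_i1 = 1/f₁ − 1/d_o1 = 1/(15.6) − 1/(20.0) = 0.01410, so d_i1 = 70.91 cm.
The intermediate image is 70.91 cm to the right of lens 1, which lies 4.310 cm to the right of lens 2 — a virtual object — so d_o2 = −4.310 cm.
Lens 2: 1/d_i2 = 1/f₂ − 1/d_o2 = 1/(37.2) − 1/(-4.310) = 0.2589, so d_i2 = 3.86 cm.
The final image is real, 3.86 cm to the right of lens 2 (overall magnification ≈ -3.2).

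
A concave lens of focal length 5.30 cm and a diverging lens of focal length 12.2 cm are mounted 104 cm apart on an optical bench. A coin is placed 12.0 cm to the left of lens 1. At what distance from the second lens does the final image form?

11.0 cm

Lens 1 is diverging, so f₁ = −5.30 cm.
Lens 1: 1/d_i1 = 1/f₁ − 1/d_o1 = 1/(-5.30) − 1/(12.0) = -0.2720, so d_i1 = -3.676 cm.
The intermediate image is 3.676 cm to the left of lens 1 (virtual), which is 104 − (-3.676) = 107.7 cm to the left of lens 2, so d_o2 = +107.7 cm.
Lens 2 is diverging, so f₂ = −12.2 cm.
Lens 2: 1/d_i2 = 1/f₂ − 1/d_o2 = 1/(-12.2) − 1/(107.7) = -0.09125, so d_i2 = -11.0 cm.
The final image is virtual, 11.0 cm to the left of lens 2 (overall magnification ≈ 0.031).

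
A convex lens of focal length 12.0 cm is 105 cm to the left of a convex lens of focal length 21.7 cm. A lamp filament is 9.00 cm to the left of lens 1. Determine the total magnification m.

m = -0.728

Lens 1: 1/d_i1 = 1/(12.0) − 1/(9.00) = -0.02778, so d_i1 = -36.00 cm; m₁ = −d_i1/d_o1 = +4.000.
d_o2 = 105 − (-36.00) = 141.0 cm.
Lens 2: 1/d_i2 = 1/(21.7) − 1/(141.0) = 0.03899, so d_i2 = 25.65 cm; m₂ = −d_i2/d_o2 = -0.1819.
m = m₁·m₂ = (+4.000)(-0.1819) = -0.728.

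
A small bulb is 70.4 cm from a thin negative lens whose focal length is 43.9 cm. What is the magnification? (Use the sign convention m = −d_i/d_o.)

For a negative lens, f = -43.9 cm.
1/d_i = 1/f − 1/d_o = 1/(-43.90) − 1/(70.4) = -0.03698, so d_i = -27.04 cm.
m = −d_i/d_o = −(-27.04)/(70.4) = +0.384.
The image is virtual, upright and reduced, on the same side as the object.

m = +0.384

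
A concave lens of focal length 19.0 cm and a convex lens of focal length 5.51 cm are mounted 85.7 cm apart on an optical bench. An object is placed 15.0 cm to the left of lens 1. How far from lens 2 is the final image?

Lens 1 is diverging, so f₁ = −19.0 cm.
Lens 1: 1/d_i1 = 1/f₁ − 1/d_o1 = 1/(-19.0) − 1/(15.0) = -0.1193, so d_i1 = -8.382 cm.
The intermediate image is 8.382 cm to the left of lens 1 (virtual), which is 85.7 − (-8.382) = 94.08 cm to the left of lens 2, so d_o2 = +94.08 cm.
Lens 2: 1/d_i2 = 1/f₂ − 1/d_o2 = 1/(5.51) − 1/(94.08) = 0.1709, so d_i2 = 5.85 cm.
The final image is real, 5.85 cm to the right of lens 2 (overall magnification ≈ -0.035).

5.85 cm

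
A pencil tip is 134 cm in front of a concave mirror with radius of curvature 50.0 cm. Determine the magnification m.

f = R/2 = 50.0/2 = 25.00 cm.
1/d_i = 1/f − 1/d_o = 1/(25.00) − 1/(134) = 0.03254, so d_i = 30.73 cm.
m = −d_i/d_o = −(30.73)/(134) = -0.229.
The image is real, inverted and reduced, in front of the mirror.

m = -0.229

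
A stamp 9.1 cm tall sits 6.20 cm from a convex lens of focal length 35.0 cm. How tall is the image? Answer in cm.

11.1 cm

1/d_i = 1/f − 1/d_o = 1/(35.00) − 1/(6.20) = -0.1327, so d_i = -7.535 cm.
m = −d_i/d_o = +1.215.
|h_i| = |m|·h_o = 1.215 × 9.1 = 11.1 cm. The image is virtual, upright and enlarged, on the same side as the object.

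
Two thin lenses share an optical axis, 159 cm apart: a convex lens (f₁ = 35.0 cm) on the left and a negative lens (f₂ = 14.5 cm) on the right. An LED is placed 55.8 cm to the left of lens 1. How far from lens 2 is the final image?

Lens 1: 1/d_i1 = 1/f₁ − 1/d_o1 = 1/(35.0) − 1/(55.8) = 0.01065, so d_i1 = 93.89 cm.
The intermediate image is 93.89 cm to the right of lens 1, which is 159 − (93.89) = 65.11 cm to the left of lens 2, so d_o2 = +65.11 cm.
Lens 2 is diverging, so f₂ = −14.5 cm.
Lens 2: 1/d_i2 = 1/f₂ − 1/d_o2 = 1/(-14.5) − 1/(65.11) = -0.08432, so d_i2 = -11.9 cm.
The final image is virtual, 11.9 cm to the left of lens 2 (overall magnification ≈ -0.31).

11.9 cm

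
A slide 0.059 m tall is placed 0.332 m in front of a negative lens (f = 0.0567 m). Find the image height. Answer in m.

For a negative lens, f = -0.0567 m.
1/d_i = 1/f − 1/d_o = 1/(-0.05670) − 1/(0.332) = -20.65, so d_i = -0.04843 m.
m = −d_i/d_o = +0.1459.
|h_i| = |m|·h_o = 0.1459 × 0.059 = 0.00861 m. The image is virtual, upright and reduced, on the same side as the object.

0.00861 m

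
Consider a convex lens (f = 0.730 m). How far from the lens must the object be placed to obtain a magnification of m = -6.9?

m = −d_i/d_o ⇒ d_i = −m·d_o.
1/f = 1/d_o + 1/d_i = 1/d_o − 1/(m·d_o) = (1 − 1/m)/d_o, so d_o = f(1 − 1/m) = (0.7300)(1 − 1/(-6.9)) = 0.836 m.

0.836 m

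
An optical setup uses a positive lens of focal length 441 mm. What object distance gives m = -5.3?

m = −d_i/d_o ⇒ d_i = −m·d_o.
1/f = 1/d_o + 1/d_i = 1/d_o − 1/(m·d_o) = (1 − 1/m)/d_o, so d_o = f(1 − 1/m) = (441.0)(1 − 1/(-5.3)) = 524 mm.

524 mm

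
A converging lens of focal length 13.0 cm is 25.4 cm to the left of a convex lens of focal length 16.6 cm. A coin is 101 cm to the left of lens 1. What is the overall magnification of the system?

m = -0.401

Lens 1: 1/d_i1 = 1/(13.0) − 1/(101) = 0.06702, so d_i1 = 14.92 cm; m₁ = −d_i1/d_o1 = -0.1477.
d_o2 = 25.4 − (14.92) = 10.48 cm.
Lens 2: 1/d_i2 = 1/(16.6) − 1/(10.48) = -0.03518, so d_i2 = -28.43 cm; m₂ = −d_i2/d_o2 = +2.712.
m = m₁·m₂ = (-0.1477)(+2.712) = -0.401.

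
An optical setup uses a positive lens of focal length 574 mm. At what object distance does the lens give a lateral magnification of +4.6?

449 mm

m = −d_i/d_o ⇒ d_i = −m·d_o.
1/f = 1/d_o + 1/d_i = 1/d_o − 1/(m·d_o) = (1 − 1/m)/d_o, so d_o = f(1 − 1/m) = (574.0)(1 − 1/(+4.6)) = 449 mm.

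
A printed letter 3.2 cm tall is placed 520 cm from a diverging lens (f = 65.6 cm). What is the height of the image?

0.358 cm

For a diverging lens, f = -65.6 cm.
1/d_i = 1/f − 1/d_o = 1/(-65.60) − 1/(520) = -0.01717, so d_i = -58.25 cm.
m = −d_i/d_o = +0.1120.
|h_i| = |m|·h_o = 0.1120 × 3.2 = 0.358 cm. The image is virtual, upright and reduced, on the same side as the object.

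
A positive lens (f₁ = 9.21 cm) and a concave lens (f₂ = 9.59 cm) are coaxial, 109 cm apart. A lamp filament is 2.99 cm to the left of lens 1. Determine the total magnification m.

Lens 1: 1/d_i1 = 1/(9.21) − 1/(2.99) = -0.2259, so d_i1 = -4.427 cm; m₁ = −d_i1/d_o1 = +1.481.
d_o2 = 109 − (-4.427) = 113.4 cm.
f₂ = −9.59 cm (diverging).
Lens 2: 1/d_i2 = 1/(-9.59) − 1/(113.4) = -0.1131, so d_i2 = -8.842 cm; m₂ = −d_i2/d_o2 = +0.07797.
m = m₁·m₂ = (+1.481)(+0.07797) = +0.115.

m = +0.115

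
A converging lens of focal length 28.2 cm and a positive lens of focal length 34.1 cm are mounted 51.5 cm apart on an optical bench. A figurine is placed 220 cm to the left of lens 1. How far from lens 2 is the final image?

43.7 cm

Lens 1: 1/d_i1 = 1/f₁ − 1/d_o1 = 1/(28.2) − 1/(220) = 0.03092, so d_i1 = 32.35 cm.
The intermediate image is 32.35 cm to the right of lens 1, which is 51.5 − (32.35) = 19.15 cm to the left of lens 2, so d_o2 = +19.15 cm.
Lens 2: 1/d_i2 = 1/f₂ − 1/d_o2 = 1/(34.1) − 1/(19.15) = -0.02289, so d_i2 = -43.7 cm.
The final image is virtual, 43.7 cm to the left of lens 2 (overall magnification ≈ -0.34).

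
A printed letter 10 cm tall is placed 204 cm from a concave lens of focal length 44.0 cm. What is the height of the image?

1.77 cm

For a concave lens, f = -44.0 cm.
1/d_i = 1/f − 1/d_o = 1/(-44.00) − 1/(204) = -0.02763, so d_i = -36.19 cm.
m = −d_i/d_o = +0.1774.
|h_i| = |m|·h_o = 0.1774 × 10 = 1.77 cm. The image is virtual, upright and reduced, on the same side as the object.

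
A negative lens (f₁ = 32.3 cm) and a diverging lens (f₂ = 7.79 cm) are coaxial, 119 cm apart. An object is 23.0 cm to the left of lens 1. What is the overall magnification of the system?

m = +0.0324

f₁ = −32.3 cm (diverging).
Lens 1: 1/d_i1 = 1/(-32.3) − 1/(23.0) = -0.07444, so d_i1 = -13.43 cm; m₁ = −d_i1/d_o1 = +0.5839.
d_o2 = 119 − (-13.43) = 132.4 cm.
f₂ = −7.79 cm (diverging).
Lens 2: 1/d_i2 = 1/(-7.79) − 1/(132.4) = -0.1359, so d_i2 = -7.357 cm; m₂ = −d_i2/d_o2 = +0.05557.
m = m₁·m₂ = (+0.5839)(+0.05557) = +0.0324.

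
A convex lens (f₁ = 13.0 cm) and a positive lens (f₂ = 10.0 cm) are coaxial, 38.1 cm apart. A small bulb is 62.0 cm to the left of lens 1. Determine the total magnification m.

m = +0.228

Lens 1: 1/d_i1 = 1/(13.0) − 1/(62.0) = 0.06079, so d_i1 = 16.45 cm; m₁ = −d_i1/d_o1 = -0.2653.
d_o2 = 38.1 − (16.45) = 21.65 cm.
Lens 2: 1/d_i2 = 1/(10.0) − 1/(21.65) = 0.05381, so d_i2 = 18.58 cm; m₂ = −d_i2/d_o2 = -0.8584.
m = m₁·m₂ = (-0.2653)(-0.8584) = +0.228.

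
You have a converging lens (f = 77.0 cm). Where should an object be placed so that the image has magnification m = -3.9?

m = −d_i/d_o ⇒ d_i = −m·d_o.
1/f = 1/d_o + 1/d_i = 1/d_o − 1/(m·d_o) = (1 − 1/m)/d_o, so d_o = f(1 − 1/m) = (77.00)(1 − 1/(-3.9)) = 96.7 cm.

96.7 cm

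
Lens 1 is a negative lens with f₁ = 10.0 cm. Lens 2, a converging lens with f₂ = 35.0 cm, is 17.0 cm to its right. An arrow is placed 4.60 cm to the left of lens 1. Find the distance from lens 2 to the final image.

Lens 1 is diverging, so f₁ = −10.0 cm.
Lens 1: 1/d_i1 = 1/f₁ − 1/d_o1 = 1/(-10.0) − 1/(4.60) = -0.3174, so d_i1 = -3.151 cm.
The intermediate image is 3.151 cm to the left of lens 1 (virtual), which is 17.0 − (-3.151) = 20.15 cm to the left of lens 2, so d_o2 = +20.15 cm.
Lens 2: 1/d_i2 = 1/f₂ − 1/d_o2 = 1/(35.0) − 1/(20.15) = -0.02106, so d_i2 = -47.5 cm.
The final image is virtual, 47.5 cm to the left of lens 2 (overall magnification ≈ 1.6).

47.5 cm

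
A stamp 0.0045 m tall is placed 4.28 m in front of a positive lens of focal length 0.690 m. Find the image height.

1/d_i = 1/f − 1/d_o = 1/(0.6900) − 1/(4.28) = 1.216, so d_i = 0.8226 m.
m = −d_i/d_o = -0.1922.
|h_i| = |m|·h_o = 0.1922 × 0.0045 = 0.000865 m. The image is real, inverted and reduced, on the far side of the lens.

0.000865 m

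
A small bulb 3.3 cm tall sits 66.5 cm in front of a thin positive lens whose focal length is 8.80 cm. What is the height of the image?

0.503 cm

1/d_i = 1/f − 1/d_o = 1/(8.800) − 1/(66.5) = 0.09860, so d_i = 10.14 cm.
m = −d_i/d_o = -0.1525.
|h_i| = |m|·h_o = 0.1525 × 3.3 = 0.503 cm. The image is real, inverted and reduced, on the far side of the lens.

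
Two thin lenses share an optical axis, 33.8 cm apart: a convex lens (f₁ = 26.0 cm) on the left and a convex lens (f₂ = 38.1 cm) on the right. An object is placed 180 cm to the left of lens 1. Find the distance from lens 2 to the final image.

3.75 cm

Lens 1: 1/d_i1 = 1/f₁ − 1/d_o1 = 1/(26.0) − 1/(180) = 0.03291, so d_i1 = 30.39 cm.
The intermediate image is 30.39 cm to the right of lens 1, which is 33.8 − (30.39) = 3.410 cm to the left of lens 2, so d_o2 = +3.410 cm.
Lens 2: 1/d_i2 = 1/f₂ − 1/d_o2 = 1/(38.1) − 1/(3.410) = -0.2670, so d_i2 = -3.75 cm.
The final image is virtual, 3.75 cm to the left of lens 2 (overall magnification ≈ -0.19).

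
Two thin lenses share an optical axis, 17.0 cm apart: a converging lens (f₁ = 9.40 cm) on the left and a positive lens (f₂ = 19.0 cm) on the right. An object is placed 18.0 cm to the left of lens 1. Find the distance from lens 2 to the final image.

2.34 cm

Lens 1: 1/d_i1 = 1/f₁ − 1/d_o1 = 1/(9.40) − 1/(18.0) = 0.05083, so d_i1 = 19.67 cm.
The intermediate image is 19.67 cm to the right of lens 1, which lies 2.670 cm to the right of lens 2 — a virtual object — so d_o2 = −2.670 cm.
Lens 2: 1/d_i2 = 1/f₂ − 1/d_o2 = 1/(19.0) − 1/(-2.670) = 0.4272, so d_i2 = 2.34 cm.
The final image is real, 2.34 cm to the right of lens 2 (overall magnification ≈ -0.96).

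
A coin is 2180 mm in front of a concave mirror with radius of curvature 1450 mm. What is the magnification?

f = R/2 = 1450/2 = 725.0 mm.
1/d_i = 1/f − 1/d_o = 1/(725.0) − 1/(2180) = 0.0009206, so d_i = 1086 mm.
m = −d_i/d_o = −(1086)/(2180) = -0.498.
The image is real, inverted and reduced, in front of the mirror.

m = -0.498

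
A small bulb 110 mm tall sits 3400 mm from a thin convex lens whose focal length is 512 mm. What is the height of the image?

19.5 mm

1/d_i = 1/f − 1/d_o = 1/(512.0) − 1/(3400) = 0.001659, so d_i = 602.8 mm.
m = −d_i/d_o = -0.1773.
|h_i| = |m|·h_o = 0.1773 × 110 = 19.5 mm. The image is real, inverted and reduced, on the far side of the lens.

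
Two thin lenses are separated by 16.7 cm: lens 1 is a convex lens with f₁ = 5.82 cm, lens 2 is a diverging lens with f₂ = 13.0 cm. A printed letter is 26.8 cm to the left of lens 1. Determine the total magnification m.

Lens 1: 1/d_i1 = 1/(5.82) − 1/(26.8) = 0.1345, so d_i1 = 7.435 cm; m₁ = −d_i1/d_o1 = -0.2774.
d_o2 = 16.7 − (7.435) = 9.265 cm.
f₂ = −13.0 cm (diverging).
Lens 2: 1/d_i2 = 1/(-13.0) − 1/(9.265) = -0.1849, so d_i2 = -5.410 cm; m₂ = −d_i2/d_o2 = +0.5839.
m = m₁·m₂ = (-0.2774)(+0.5839) = -0.162.

m = -0.162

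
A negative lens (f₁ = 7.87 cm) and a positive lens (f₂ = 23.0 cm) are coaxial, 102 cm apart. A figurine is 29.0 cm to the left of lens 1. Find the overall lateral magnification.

m = -0.0576

f₁ = −7.87 cm (diverging).
Lens 1: 1/d_i1 = 1/(-7.87) − 1/(29.0) = -0.1615, so d_i1 = -6.190 cm; m₁ = −d_i1/d_o1 = +0.2134.
d_o2 = 102 − (-6.190) = 108.2 cm.
Lens 2: 1/d_i2 = 1/(23.0) − 1/(108.2) = 0.03424, so d_i2 = 29.21 cm; m₂ = −d_i2/d_o2 = -0.2700.
m = m₁·m₂ = (+0.2134)(-0.2700) = -0.0576.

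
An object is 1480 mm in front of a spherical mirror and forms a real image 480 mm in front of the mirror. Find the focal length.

f = 362 mm (concave)

Real image ⇒ d_i = +480 mm.
1/f = 1/d_o + 1/d_i = 1/(1480) + 1/(480) = 0.002759, so f = 362 mm.
Since f is positive, the spherical mirror is concave.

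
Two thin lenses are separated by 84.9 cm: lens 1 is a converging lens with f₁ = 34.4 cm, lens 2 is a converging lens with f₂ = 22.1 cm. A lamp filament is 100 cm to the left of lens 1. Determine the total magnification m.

m = +1.12

Lens 1: 1/d_i1 = 1/(34.4) − 1/(100) = 0.01907, so d_i1 = 52.44 cm; m₁ = −d_i1/d_o1 = -0.5244.
d_o2 = 84.9 − (52.44) = 32.46 cm.
Lens 2: 1/d_i2 = 1/(22.1) − 1/(32.46) = 0.01444, so d_i2 = 69.24 cm; m₂ = −d_i2/d_o2 = -2.133.
m = m₁·m₂ = (-0.5244)(-2.133) = +1.12.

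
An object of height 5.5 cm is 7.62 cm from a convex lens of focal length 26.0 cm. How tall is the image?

1/d_i = 1/f − 1/d_o = 1/(26.00) − 1/(7.62) = -0.09277, so d_i = -10.78 cm.
m = −d_i/d_o = +1.415.
|h_i| = |m|·h_o = 1.415 × 5.5 = 7.78 cm. The image is virtual, upright and enlarged, on the same side as the object.

7.78 cm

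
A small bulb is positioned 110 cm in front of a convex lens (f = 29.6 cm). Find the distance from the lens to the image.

Lens equation: 1/q = 1/f − 1/p = 1/(29.60) − 1/(110) = 0.03378 − 0.009091 = 0.02469, so q = 40.5 cm.
The image is real, inverted and reduced, on the far side of the lens.

40.5 cm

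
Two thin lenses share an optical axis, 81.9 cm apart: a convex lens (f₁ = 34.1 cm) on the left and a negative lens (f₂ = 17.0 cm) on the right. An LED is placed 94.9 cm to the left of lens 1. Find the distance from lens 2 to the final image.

Lens 1: 1/d_i1 = 1/f₁ − 1/d_o1 = 1/(34.1) − 1/(94.9) = 0.01879, so d_i1 = 53.23 cm.
The intermediate image is 53.23 cm to the right of lens 1, which is 81.9 − (53.23) = 28.67 cm to the left of lens 2, so d_o2 = +28.67 cm.
Lens 2 is diverging, so f₂ = −17.0 cm.
Lens 2: 1/d_i2 = 1/f₂ − 1/d_o2 = 1/(-17.0) − 1/(28.67) = -0.09370, so d_i2 = -10.7 cm.
The final image is virtual, 10.7 cm to the left of lens 2 (overall magnification ≈ -0.21).

10.7 cm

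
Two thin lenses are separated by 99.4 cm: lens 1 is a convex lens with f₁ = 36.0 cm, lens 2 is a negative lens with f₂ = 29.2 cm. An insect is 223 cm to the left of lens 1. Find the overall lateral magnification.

Lens 1: 1/d_i1 = 1/(36.0) − 1/(223) = 0.02329, so d_i1 = 42.93 cm; m₁ = −d_i1/d_o1 = -0.1925.
d_o2 = 99.4 − (42.93) = 56.47 cm.
f₂ = −29.2 cm (diverging).
Lens 2: 1/d_i2 = 1/(-29.2) − 1/(56.47) = -0.05196, so d_i2 = -19.25 cm; m₂ = −d_i2/d_o2 = +0.3408.
m = m₁·m₂ = (-0.1925)(+0.3408) = -0.0656.

m = -0.0656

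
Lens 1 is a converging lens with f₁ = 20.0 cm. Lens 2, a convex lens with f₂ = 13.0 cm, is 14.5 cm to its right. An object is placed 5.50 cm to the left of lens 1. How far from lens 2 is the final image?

31.6 cm

Lens 1: 1/d_i1 = 1/f₁ − 1/d_o1 = 1/(20.0) − 1/(5.50) = -0.1318, so d_i1 = -7.586 cm.
The intermediate image is 7.586 cm to the left of lens 1 (virtual), which is 14.5 − (-7.586) = 22.09 cm to the left of lens 2, so d_o2 = +22.09 cm.
Lens 2: 1/d_i2 = 1/f₂ − 1/d_o2 = 1/(13.0) − 1/(22.09) = 0.03165, so d_i2 = 31.6 cm.
The final image is real, 31.6 cm to the right of lens 2 (overall magnification ≈ -2.0).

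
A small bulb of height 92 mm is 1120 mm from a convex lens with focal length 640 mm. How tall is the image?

1/d_i = 1/f − 1/d_o = 1/(640.0) − 1/(1120) = 0.0006696, so d_i = 1493 mm.
m = −d_i/d_o = -1.333.
|h_i| = |m|·h_o = 1.333 × 92 = 123 mm. The image is real, inverted and enlarged, on the far side of the lens.

123 mm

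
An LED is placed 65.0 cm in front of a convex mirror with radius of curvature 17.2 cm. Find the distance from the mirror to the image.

7.60 cm

f = R/2 = 17.2/2 = 8.600 cm; for a convex mirror, f = -8.600 cm.
Mirror equation: 1/s_i = 1/f − 1/s_o = 1/(-8.600) − 1/(65.0) = -0.1163 − 0.01538 = -0.1317, so s_i = -7.60 cm.
The image is virtual, upright and reduced, behind the mirror.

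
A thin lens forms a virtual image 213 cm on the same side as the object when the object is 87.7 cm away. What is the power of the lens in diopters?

P = +0.671 D

Virtual image ⇒ d_i = −213 cm.
1/f = 1/d_o + 1/d_i = 1/(87.7) + 1/(-213) = 0.006708 cm⁻¹.
f = 149.1 cm = 1.491 m, so P = 1/f = +0.671 D.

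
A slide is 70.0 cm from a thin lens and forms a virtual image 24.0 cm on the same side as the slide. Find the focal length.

Virtual image ⇒ d_i = −24.0 cm.
1/f = 1/d_o + 1/d_i = 1/(70.0) + 1/(-24.0) = -0.02738, so f = -36.5 cm.
Since f is negative, the thin lens is diverging.

f = -36.5 cm (diverging)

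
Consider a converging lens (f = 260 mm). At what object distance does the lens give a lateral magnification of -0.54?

m = −d_i/d_o ⇒ d_i = −m·d_o.
1/f = 1/d_o + 1/d_i = 1/d_o − 1/(m·d_o) = (1 − 1/m)/d_o, so d_o = f(1 − 1/m) = (260.0)(1 − 1/(-0.54)) = 741 mm.

741 mm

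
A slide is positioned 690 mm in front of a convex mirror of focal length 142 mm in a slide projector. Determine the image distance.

For a convex mirror, f = -142 mm.
Mirror equation: 1/s_i = 1/f − 1/s_o = 1/(-142.0) − 1/(690) = -0.007042 − 0.001449 = -0.008492, so s_i = -118 mm.
The image is virtual, upright and reduced, behind the mirror.

118 mm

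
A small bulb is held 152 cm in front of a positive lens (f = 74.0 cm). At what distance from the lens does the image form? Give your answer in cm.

144 cm

Thin-lens equation: 1/v = 1/f − 1/u = 1/(74.00) − 1/(152) = 0.01351 − 0.006579 = 0.006935, so v = 144 cm.
The image is real, inverted and reduced, on the far side of the lens.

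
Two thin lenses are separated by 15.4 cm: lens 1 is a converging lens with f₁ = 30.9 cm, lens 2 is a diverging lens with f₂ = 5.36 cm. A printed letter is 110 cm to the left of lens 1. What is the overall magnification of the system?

m = +0.0943

Lens 1: 1/d_i1 = 1/(30.9) − 1/(110) = 0.02327, so d_i1 = 42.97 cm; m₁ = −d_i1/d_o1 = -0.3906.
d_o2 = 15.4 − (42.97) = -27.57 cm (virtual object).
f₂ = −5.36 cm (diverging).
Lens 2: 1/d_i2 = 1/(-5.36) − 1/(-27.57) = -0.1503, so d_i2 = -6.654 cm; m₂ = −d_i2/d_o2 = -0.2413.
m = m₁·m₂ = (-0.3906)(-0.2413) = +0.0943.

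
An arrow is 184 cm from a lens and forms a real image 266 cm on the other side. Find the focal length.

f = 109 cm (converging)

Real image ⇒ d_i = +266 cm.
1/f = 1/d_o + 1/d_i = 1/(184) + 1/(266) = 0.009194, so f = 109 cm.
Since f is positive, the lens is converging.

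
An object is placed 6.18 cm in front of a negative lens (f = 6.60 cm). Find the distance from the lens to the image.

For a negative lens, f = -6.60 cm.
Thin-lens equation: 1/q = 1/f − 1/p = 1/(-6.600) − 1/(6.18) = -0.1515 − 0.1618 = -0.3133, so q = -3.19 cm.
The image is virtual, upright and reduced, on the same side as the object.

3.19 cm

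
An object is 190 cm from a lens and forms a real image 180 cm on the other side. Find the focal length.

f = 92.4 cm (converging)

Real image ⇒ d_i = +180 cm.
1/f = 1/d_o + 1/d_i = 1/(190) + 1/(180) = 0.01082, so f = 92.4 cm.
Since f is positive, the lens is converging.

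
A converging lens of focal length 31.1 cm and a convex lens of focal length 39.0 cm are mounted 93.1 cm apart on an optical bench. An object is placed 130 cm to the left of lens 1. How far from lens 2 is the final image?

154 cm

Lens 1: 1/d_i1 = 1/f₁ − 1/d_o1 = 1/(31.1) − 1/(130) = 0.02446, so d_i1 = 40.88 cm.
The intermediate image is 40.88 cm to the right of lens 1, which is 93.1 − (40.88) = 52.22 cm to the left of lens 2, so d_o2 = +52.22 cm.
Lens 2: 1/d_i2 = 1/f₂ − 1/d_o2 = 1/(39.0) − 1/(52.22) = 0.006491, so d_i2 = 154 cm.
The final image is real, 154 cm to the right of lens 2 (overall magnification ≈ 0.93).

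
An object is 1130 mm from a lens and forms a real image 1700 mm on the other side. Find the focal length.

Real image ⇒ d_i = +1700 mm.
1/f = 1/d_o + 1/d_i = 1/(1130) + 1/(1700) = 0.001473, so f = 679 mm.
Since f is positive, the lens is converging.

f = 679 mm (converging)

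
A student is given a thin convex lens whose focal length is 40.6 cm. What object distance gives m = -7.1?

m = −d_i/d_o ⇒ d_i = −m·d_o.
1/f = 1/d_o + 1/d_i = 1/d_o − 1/(m·d_o) = (1 − 1/m)/d_o, so d_o = f(1 − 1/m) = (40.60)(1 − 1/(-7.1)) = 46.3 cm.

46.3 cm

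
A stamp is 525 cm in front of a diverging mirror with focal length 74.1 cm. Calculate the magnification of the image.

m = +0.124

For a diverging mirror, f = -74.1 cm.
1/d_i = 1/f − 1/d_o = 1/(-74.10) − 1/(525) = -0.01540, so d_i = -64.93 cm.
m = −d_i/d_o = −(-64.93)/(525) = +0.124.
The image is virtual, upright and reduced, behind the mirror.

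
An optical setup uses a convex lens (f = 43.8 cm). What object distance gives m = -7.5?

49.6 cm

m = −d_i/d_o ⇒ d_i = −m·d_o.
1/f = 1/d_o + 1/d_i = 1/d_o − 1/(m·d_o) = (1 − 1/m)/d_o, so d_o = f(1 − 1/m) = (43.80)(1 − 1/(-7.5)) = 49.6 cm.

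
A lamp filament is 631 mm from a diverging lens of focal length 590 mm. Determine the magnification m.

For a diverging lens, f = -590 mm.
1/d_i = 1/f − 1/d_o = 1/(-590.0) − 1/(631) = -0.003280, so d_i = -304.9 mm.
m = −d_i/d_o = −(-304.9)/(631) = +0.483.
The image is virtual, upright and reduced, on the same side as the object.

m = +0.483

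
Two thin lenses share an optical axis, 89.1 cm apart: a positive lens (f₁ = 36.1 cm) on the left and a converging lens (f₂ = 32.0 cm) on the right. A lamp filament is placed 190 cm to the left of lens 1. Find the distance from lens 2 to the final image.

114 cm

Lens 1: 1/d_i1 = 1/f₁ − 1/d_o1 = 1/(36.1) − 1/(190) = 0.02244, so d_i1 = 44.57 cm.
The intermediate image is 44.57 cm to the right of lens 1, which is 89.1 − (44.57) = 44.53 cm to the left of lens 2, so d_o2 = +44.53 cm.
Lens 2: 1/d_i2 = 1/f₂ − 1/d_o2 = 1/(32.0) − 1/(44.53) = 0.008793, so d_i2 = 114 cm.
The final image is real, 114 cm to the right of lens 2 (overall magnification ≈ 0.60).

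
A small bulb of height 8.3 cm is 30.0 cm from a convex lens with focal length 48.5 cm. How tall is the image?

1/d_i = 1/f − 1/d_o = 1/(48.50) − 1/(30.0) = -0.01271, so d_i = -78.65 cm.
m = −d_i/d_o = +2.622.
|h_i| = |m|·h_o = 2.622 × 8.3 = 21.8 cm. The image is virtual, upright and enlarged, on the same side as the object.

21.8 cm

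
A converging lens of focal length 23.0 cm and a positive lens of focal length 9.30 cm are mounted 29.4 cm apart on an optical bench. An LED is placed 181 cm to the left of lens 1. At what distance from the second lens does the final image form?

Lens 1: 1/d_i1 = 1/f₁ − 1/d_o1 = 1/(23.0) − 1/(181) = 0.03795, so d_i1 = 26.35 cm.
The intermediate image is 26.35 cm to the right of lens 1, which is 29.4 − (26.35) = 3.050 cm to the left of lens 2, so d_o2 = +3.050 cm.
Lens 2: 1/d_i2 = 1/f₂ − 1/d_o2 = 1/(9.30) − 1/(3.050) = -0.2203, so d_i2 = -4.54 cm.
The final image is virtual, 4.54 cm to the left of lens 2 (overall magnification ≈ -0.22).

4.54 cm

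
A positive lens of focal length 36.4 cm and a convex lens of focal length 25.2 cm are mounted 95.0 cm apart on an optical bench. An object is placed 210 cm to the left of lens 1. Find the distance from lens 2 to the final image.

49.8 cm

Lens 1: 1/d_i1 = 1/f₁ − 1/d_o1 = 1/(36.4) − 1/(210) = 0.02271, so d_i1 = 44.03 cm.
The intermediate image is 44.03 cm to the right of lens 1, which is 95.0 − (44.03) = 50.97 cm to the left of lens 2, so d_o2 = +50.97 cm.
Lens 2: 1/d_i2 = 1/f₂ − 1/d_o2 = 1/(25.2) − 1/(50.97) = 0.02006, so d_i2 = 49.8 cm.
The final image is real, 49.8 cm to the right of lens 2 (overall magnification ≈ 0.21).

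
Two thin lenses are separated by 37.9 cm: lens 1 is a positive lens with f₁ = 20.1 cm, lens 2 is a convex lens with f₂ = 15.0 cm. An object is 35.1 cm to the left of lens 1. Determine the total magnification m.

m = -0.833

Lens 1: 1/d_i1 = 1/(20.1) − 1/(35.1) = 0.02126, so d_i1 = 47.03 cm; m₁ = −d_i1/d_o1 = -1.340.
d_o2 = 37.9 − (47.03) = -9.130 cm (virtual object).
Lens 2: 1/d_i2 = 1/(15.0) − 1/(-9.130) = 0.1762, so d_i2 = 5.676 cm; m₂ = −d_i2/d_o2 = +0.6216.
m = m₁·m₂ = (-1.340)(+0.6216) = -0.833.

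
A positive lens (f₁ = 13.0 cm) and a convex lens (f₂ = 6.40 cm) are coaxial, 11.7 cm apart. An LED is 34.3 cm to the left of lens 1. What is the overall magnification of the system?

m = -0.250

Lens 1: 1/d_i1 = 1/(13.0) − 1/(34.3) = 0.04777, so d_i1 = 20.93 cm; m₁ = −d_i1/d_o1 = -0.6102.
d_o2 = 11.7 − (20.93) = -9.230 cm (virtual object).
Lens 2: 1/d_i2 = 1/(6.40) − 1/(-9.230) = 0.2646, so d_i2 = 3.779 cm; m₂ = −d_i2/d_o2 = +0.4095.
m = m₁·m₂ = (-0.6102)(+0.4095) = -0.250.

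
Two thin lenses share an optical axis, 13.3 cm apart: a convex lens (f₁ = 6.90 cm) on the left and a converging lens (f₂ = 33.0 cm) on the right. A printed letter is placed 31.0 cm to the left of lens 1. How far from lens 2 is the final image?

Lens 1: 1/d_i1 = 1/f₁ − 1/d_o1 = 1/(6.90) − 1/(31.0) = 0.1127, so d_i1 = 8.876 cm.
The intermediate image is 8.876 cm to the right of lens 1, which is 13.3 − (8.876) = 4.424 cm to the left of lens 2, so d_o2 = +4.424 cm.
Lens 2: 1/d_i2 = 1/f₂ − 1/d_o2 = 1/(33.0) − 1/(4.424) = -0.1957, so d_i2 = -5.11 cm.
The final image is virtual, 5.11 cm to the left of lens 2 (overall magnification ≈ -0.33).

5.11 cm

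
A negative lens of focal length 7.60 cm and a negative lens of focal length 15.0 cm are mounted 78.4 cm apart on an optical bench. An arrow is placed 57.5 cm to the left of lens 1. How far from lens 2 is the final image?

12.8 cm

Lens 1 is diverging, so f₁ = −7.60 cm.
Lens 1: 1/d_i1 = 1/f₁ − 1/d_o1 = 1/(-7.60) − 1/(57.5) = -0.1490, so d_i1 = -6.713 cm.
The intermediate image is 6.713 cm to the left of lens 1 (virtual), which is 78.4 − (-6.713) = 85.11 cm to the left of lens 2, so d_o2 = +85.11 cm.
Lens 2 is diverging, so f₂ = −15.0 cm.
Lens 2: 1/d_i2 = 1/f₂ − 1/d_o2 = 1/(-15.0) − 1/(85.11) = -0.07842, so d_i2 = -12.8 cm.
The final image is virtual, 12.8 cm to the left of lens 2 (overall magnification ≈ 0.017).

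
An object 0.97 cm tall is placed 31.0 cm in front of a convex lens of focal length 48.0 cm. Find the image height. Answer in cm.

1/d_i = 1/f − 1/d_o = 1/(48.00) − 1/(31.0) = -0.01142, so d_i = -87.53 cm.
m = −d_i/d_o = +2.824.
|h_i| = |m|·h_o = 2.824 × 0.97 = 2.74 cm. The image is virtual, upright and enlarged, on the same side as the object.

2.74 cm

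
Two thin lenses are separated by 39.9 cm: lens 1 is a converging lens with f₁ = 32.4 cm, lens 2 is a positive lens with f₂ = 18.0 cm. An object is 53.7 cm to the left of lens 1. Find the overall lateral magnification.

Lens 1: 1/d_i1 = 1/(32.4) − 1/(53.7) = 0.01224, so d_i1 = 81.68 cm; m₁ = −d_i1/d_o1 = -1.521.
d_o2 = 39.9 − (81.68) = -41.78 cm (virtual object).
Lens 2: 1/d_i2 = 1/(18.0) − 1/(-41.78) = 0.07949, so d_i2 = 12.58 cm; m₂ = −d_i2/d_o2 = +0.3011.
m = m₁·m₂ = (-1.521)(+0.3011) = -0.458.

m = -0.458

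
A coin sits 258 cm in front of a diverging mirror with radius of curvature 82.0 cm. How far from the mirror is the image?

f = R/2 = 82.0/2 = 41.00 cm; for a diverging mirror, f = -41.00 cm.
Mirror equation: 1/d_i = 1/f − 1/d_o = 1/(-41.00) − 1/(258) = -0.02439 − 0.003876 = -0.02827, so d_i = -35.4 cm.
The image is virtual, upright and reduced, behind the mirror.

35.4 cm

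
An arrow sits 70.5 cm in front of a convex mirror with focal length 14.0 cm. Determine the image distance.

For a convex mirror, f = -14.0 cm.
Mirror equation: 1/q = 1/f − 1/p = 1/(-14.00) − 1/(70.5) = -0.07143 − 0.01418 = -0.08561, so q = -11.7 cm.
The image is virtual, upright and reduced, behind the mirror.

11.7 cm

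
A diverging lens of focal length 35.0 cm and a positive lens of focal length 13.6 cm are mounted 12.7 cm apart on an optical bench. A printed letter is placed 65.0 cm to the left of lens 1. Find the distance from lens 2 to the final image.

Lens 1 is diverging, so f₁ = −35.0 cm.
Lens 1: 1/d_i1 = 1/f₁ − 1/d_o1 = 1/(-35.0) − 1/(65.0) = -0.04396, so d_i1 = -22.75 cm.
The intermediate image is 22.75 cm to the left of lens 1 (virtual), which is 12.7 − (-22.75) = 35.45 cm to the left of lens 2, so d_o2 = +35.45 cm.
Lens 2: 1/d_i2 = 1/f₂ − 1/d_o2 = 1/(13.6) − 1/(35.45) = 0.04532, so d_i2 = 22.1 cm.
The final image is real, 22.1 cm to the right of lens 2 (overall magnification ≈ -0.22).

22.1 cm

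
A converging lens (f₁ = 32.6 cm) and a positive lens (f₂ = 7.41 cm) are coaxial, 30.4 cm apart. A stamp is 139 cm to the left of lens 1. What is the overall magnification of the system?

m = -0.116

Lens 1: 1/d_i1 = 1/(32.6) − 1/(139) = 0.02348, so d_i1 = 42.59 cm; m₁ = −d_i1/d_o1 = -0.3064.
d_o2 = 30.4 − (42.59) = -12.19 cm (virtual object).
Lens 2: 1/d_i2 = 1/(7.41) − 1/(-12.19) = 0.2170, so d_i2 = 4.609 cm; m₂ = −d_i2/d_o2 = +0.3781.
m = m₁·m₂ = (-0.3064)(+0.3781) = -0.116.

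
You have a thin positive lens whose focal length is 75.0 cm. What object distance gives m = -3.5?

96.4 cm

m = −d_i/d_o ⇒ d_i = −m·d_o.
1/f = 1/d_o + 1/d_i = 1/d_o − 1/(m·d_o) = (1 − 1/m)/d_o, so d_o = f(1 − 1/m) = (75.00)(1 − 1/(-3.5)) = 96.4 cm.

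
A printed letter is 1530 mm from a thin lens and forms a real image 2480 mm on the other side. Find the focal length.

Real image ⇒ d_i = +2480 mm.
1/f = 1/d_o + 1/d_i = 1/(1530) + 1/(2480) = 0.001057, so f = 946 mm.
Since f is positive, the thin lens is converging.

f = 946 mm (converging)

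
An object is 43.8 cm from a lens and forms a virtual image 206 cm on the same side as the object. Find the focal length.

Virtual image ⇒ d_i = −206 cm.
1/f = 1/d_o + 1/d_i = 1/(43.8) + 1/(-206) = 0.01798, so f = 55.6 cm.
Since f is positive, the lens is converging.

f = 55.6 cm (converging)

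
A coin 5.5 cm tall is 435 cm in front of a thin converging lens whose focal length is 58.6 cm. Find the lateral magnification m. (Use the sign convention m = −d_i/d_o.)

1/d_i = 1/f − 1/d_o = 1/(58.60) − 1/(435) = 0.01477, so d_i = 67.72 cm.
m = −d_i/d_o = −(67.72)/(435) = -0.156.
The image is real, inverted and reduced, on the far side of the lens.

m = -0.156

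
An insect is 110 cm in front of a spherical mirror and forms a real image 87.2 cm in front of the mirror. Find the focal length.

Real image ⇒ d_i = +87.2 cm.
1/f = 1/d_o + 1/d_i = 1/(110) + 1/(87.2) = 0.02056, so f = 48.6 cm.
Since f is positive, the spherical mirror is concave.

f = 48.6 cm (concave)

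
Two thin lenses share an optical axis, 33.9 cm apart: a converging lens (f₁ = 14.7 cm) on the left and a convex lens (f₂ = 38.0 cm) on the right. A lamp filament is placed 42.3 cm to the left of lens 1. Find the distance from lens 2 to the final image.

16.2 cm

Lens 1: 1/d_i1 = 1/f₁ − 1/d_o1 = 1/(14.7) − 1/(42.3) = 0.04439, so d_i1 = 22.53 cm.
The intermediate image is 22.53 cm to the right of lens 1, which is 33.9 − (22.53) = 11.37 cm to the left of lens 2, so d_o2 = +11.37 cm.
Lens 2: 1/d_i2 = 1/f₂ − 1/d_o2 = 1/(38.0) − 1/(11.37) = -0.06163, so d_i2 = -16.2 cm.
The final image is virtual, 16.2 cm to the left of lens 2 (overall magnification ≈ -0.76).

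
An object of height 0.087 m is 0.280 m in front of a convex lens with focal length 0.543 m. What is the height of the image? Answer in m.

1/d_i = 1/f − 1/d_o = 1/(0.5430) − 1/(0.280) = -1.730, so d_i = -0.5781 m.
m = −d_i/d_o = +2.065.
|h_i| = |m|·h_o = 2.065 × 0.087 = 0.180 m. The image is virtual, upright and enlarged, on the same side as the object.

0.180 m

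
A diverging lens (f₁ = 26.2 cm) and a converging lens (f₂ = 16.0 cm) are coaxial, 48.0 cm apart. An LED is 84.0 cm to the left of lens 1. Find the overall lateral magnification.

f₁ = −26.2 cm (diverging).
Lens 1: 1/d_i1 = 1/(-26.2) − 1/(84.0) = -0.05007, so d_i1 = -19.97 cm; m₁ = −d_i1/d_o1 = +0.2377.
d_o2 = 48.0 − (-19.97) = 67.97 cm.
Lens 2: 1/d_i2 = 1/(16.0) − 1/(67.97) = 0.04779, so d_i2 = 20.93 cm; m₂ = −d_i2/d_o2 = -0.3079.
m = m₁·m₂ = (+0.2377)(-0.3079) = -0.0732.

m = -0.0732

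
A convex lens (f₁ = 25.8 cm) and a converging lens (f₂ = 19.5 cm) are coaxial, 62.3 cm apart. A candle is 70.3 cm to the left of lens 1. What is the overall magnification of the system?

m = +5.54

Lens 1: 1/d_i1 = 1/(25.8) − 1/(70.3) = 0.02453, so d_i1 = 40.76 cm; m₁ = −d_i1/d_o1 = -0.5798.
d_o2 = 62.3 − (40.76) = 21.54 cm.
Lens 2: 1/d_i2 = 1/(19.5) − 1/(21.54) = 0.004857, so d_i2 = 205.9 cm; m₂ = −d_i2/d_o2 = -9.559.
m = m₁·m₂ = (-0.5798)(-9.559) = +5.54.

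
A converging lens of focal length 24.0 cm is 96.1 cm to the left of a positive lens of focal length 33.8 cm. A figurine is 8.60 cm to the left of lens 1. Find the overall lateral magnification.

Lens 1: 1/d_i1 = 1/(24.0) − 1/(8.60) = -0.07461, so d_i1 = -13.40 cm; m₁ = −d_i1/d_o1 = +1.558.
d_o2 = 96.1 − (-13.40) = 109.5 cm.
Lens 2: 1/d_i2 = 1/(33.8) − 1/(109.5) = 0.02045, so d_i2 = 48.89 cm; m₂ = −d_i2/d_o2 = -0.4465.
m = m₁·m₂ = (+1.558)(-0.4465) = -0.696.

m = -0.696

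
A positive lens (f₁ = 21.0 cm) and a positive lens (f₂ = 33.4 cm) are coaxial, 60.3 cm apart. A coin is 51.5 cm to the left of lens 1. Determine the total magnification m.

Lens 1: 1/d_i1 = 1/(21.0) − 1/(51.5) = 0.02820, so d_i1 = 35.46 cm; m₁ = −d_i1/d_o1 = -0.6885.
d_o2 = 60.3 − (35.46) = 24.84 cm.
Lens 2: 1/d_i2 = 1/(33.4) − 1/(24.84) = -0.01032, so d_i2 = -96.92 cm; m₂ = −d_i2/d_o2 = +3.902.
m = m₁·m₂ = (-0.6885)(+3.902) = -2.69.

m = -2.69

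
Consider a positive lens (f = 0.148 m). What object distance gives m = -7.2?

m = −d_i/d_o ⇒ d_i = −m·d_o.
1/f = 1/d_o + 1/d_i = 1/d_o − 1/(m·d_o) = (1 − 1/m)/d_o, so d_o = f(1 − 1/m) = (0.1480)(1 − 1/(-7.2)) = 0.169 m.

0.169 m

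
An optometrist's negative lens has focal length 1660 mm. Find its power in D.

P = -0.602 D

For a negative lens, f = −1660 mm.
f = -166 cm = -1.66 m.
P = 1/f = 1/(-1.66 m) = -0.602 D.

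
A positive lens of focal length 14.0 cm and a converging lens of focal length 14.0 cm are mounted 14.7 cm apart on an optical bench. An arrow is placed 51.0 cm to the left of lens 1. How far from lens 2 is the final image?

3.46 cm

Lens 1: 1/d_i1 = 1/f₁ − 1/d_o1 = 1/(14.0) − 1/(51.0) = 0.05182, so d_i1 = 19.30 cm.
The intermediate image is 19.30 cm to the right of lens 1, which lies 4.600 cm to the right of lens 2 — a virtual object — so d_o2 = −4.600 cm.
Lens 2: 1/d_i2 = 1/f₂ − 1/d_o2 = 1/(14.0) − 1/(-4.600) = 0.2888, so d_i2 = 3.46 cm.
The final image is real, 3.46 cm to the right of lens 2 (overall magnification ≈ -0.28).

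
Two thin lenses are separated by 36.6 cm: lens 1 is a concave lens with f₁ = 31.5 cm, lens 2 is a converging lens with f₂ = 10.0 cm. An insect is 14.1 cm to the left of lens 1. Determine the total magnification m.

f₁ = −31.5 cm (diverging).
Lens 1: 1/d_i1 = 1/(-31.5) − 1/(14.1) = -0.1027, so d_i1 = -9.740 cm; m₁ = −d_i1/d_o1 = +0.6908.
d_o2 = 36.6 − (-9.740) = 46.34 cm.
Lens 2: 1/d_i2 = 1/(10.0) − 1/(46.34) = 0.07842, so d_i2 = 12.75 cm; m₂ = −d_i2/d_o2 = -0.2752.
m = m₁·m₂ = (+0.6908)(-0.2752) = -0.190.

m = -0.190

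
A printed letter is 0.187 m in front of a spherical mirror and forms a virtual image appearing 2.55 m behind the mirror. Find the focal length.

Virtual image ⇒ d_i = −2.55 m.
1/f = 1/d_o + 1/d_i = 1/(0.187) + 1/(-2.55) = 4.955, so f = 0.202 m.
Since f is positive, the spherical mirror is concave.

f = 0.202 m (concave)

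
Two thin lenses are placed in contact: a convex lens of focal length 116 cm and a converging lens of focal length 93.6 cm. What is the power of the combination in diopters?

P = +1.93 D

P₁ = 1/f₁ = 1/(1.16 m) = +0.8621 D; P₂ = 1/f₂ = 1/(0.936 m) = +1.068 D.
For thin lenses in contact, P = P₁ + P₂ = (+0.8621) + (+1.068) = +1.93 D.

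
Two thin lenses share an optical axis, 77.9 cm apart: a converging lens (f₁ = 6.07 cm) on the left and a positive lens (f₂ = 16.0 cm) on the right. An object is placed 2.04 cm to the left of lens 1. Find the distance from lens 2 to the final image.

Lens 1: 1/d_i1 = 1/f₁ − 1/d_o1 = 1/(6.07) − 1/(2.04) = -0.3255, so d_i1 = -3.073 cm.
The intermediate image is 3.073 cm to the left of lens 1 (virtual), which is 77.9 − (-3.073) = 80.97 cm to the left of lens 2, so d_o2 = +80.97 cm.
Lens 2: 1/d_i2 = 1/f₂ − 1/d_o2 = 1/(16.0) − 1/(80.97) = 0.05015, so d_i2 = 19.9 cm.
The final image is real, 19.9 cm to the right of lens 2 (overall magnification ≈ -0.37).

19.9 cm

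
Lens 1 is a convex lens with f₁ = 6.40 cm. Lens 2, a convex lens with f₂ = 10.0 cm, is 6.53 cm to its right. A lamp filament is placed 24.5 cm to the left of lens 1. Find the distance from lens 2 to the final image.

1.76 cm

Lens 1: 1/d_i1 = 1/f₁ − 1/d_o1 = 1/(6.40) − 1/(24.5) = 0.1154, so d_i1 = 8.663 cm.
The intermediate image is 8.663 cm to the right of lens 1, which lies 2.133 cm to the right of lens 2 — a virtual object — so d_o2 = −2.133 cm.
Lens 2: 1/d_i2 = 1/f₂ − 1/d_o2 = 1/(10.0) − 1/(-2.133) = 0.5688, so d_i2 = 1.76 cm.
The final image is real, 1.76 cm to the right of lens 2 (overall magnification ≈ -0.29).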